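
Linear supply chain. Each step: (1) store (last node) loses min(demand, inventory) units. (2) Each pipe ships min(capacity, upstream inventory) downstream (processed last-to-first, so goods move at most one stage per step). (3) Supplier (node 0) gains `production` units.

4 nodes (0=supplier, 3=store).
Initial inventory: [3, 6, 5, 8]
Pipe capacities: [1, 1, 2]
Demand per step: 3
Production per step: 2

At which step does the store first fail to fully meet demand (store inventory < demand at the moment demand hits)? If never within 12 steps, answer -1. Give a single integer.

Step 1: demand=3,sold=3 ship[2->3]=2 ship[1->2]=1 ship[0->1]=1 prod=2 -> [4 6 4 7]
Step 2: demand=3,sold=3 ship[2->3]=2 ship[1->2]=1 ship[0->1]=1 prod=2 -> [5 6 3 6]
Step 3: demand=3,sold=3 ship[2->3]=2 ship[1->2]=1 ship[0->1]=1 prod=2 -> [6 6 2 5]
Step 4: demand=3,sold=3 ship[2->3]=2 ship[1->2]=1 ship[0->1]=1 prod=2 -> [7 6 1 4]
Step 5: demand=3,sold=3 ship[2->3]=1 ship[1->2]=1 ship[0->1]=1 prod=2 -> [8 6 1 2]
Step 6: demand=3,sold=2 ship[2->3]=1 ship[1->2]=1 ship[0->1]=1 prod=2 -> [9 6 1 1]
Step 7: demand=3,sold=1 ship[2->3]=1 ship[1->2]=1 ship[0->1]=1 prod=2 -> [10 6 1 1]
Step 8: demand=3,sold=1 ship[2->3]=1 ship[1->2]=1 ship[0->1]=1 prod=2 -> [11 6 1 1]
Step 9: demand=3,sold=1 ship[2->3]=1 ship[1->2]=1 ship[0->1]=1 prod=2 -> [12 6 1 1]
Step 10: demand=3,sold=1 ship[2->3]=1 ship[1->2]=1 ship[0->1]=1 prod=2 -> [13 6 1 1]
Step 11: demand=3,sold=1 ship[2->3]=1 ship[1->2]=1 ship[0->1]=1 prod=2 -> [14 6 1 1]
Step 12: demand=3,sold=1 ship[2->3]=1 ship[1->2]=1 ship[0->1]=1 prod=2 -> [15 6 1 1]
First stockout at step 6

6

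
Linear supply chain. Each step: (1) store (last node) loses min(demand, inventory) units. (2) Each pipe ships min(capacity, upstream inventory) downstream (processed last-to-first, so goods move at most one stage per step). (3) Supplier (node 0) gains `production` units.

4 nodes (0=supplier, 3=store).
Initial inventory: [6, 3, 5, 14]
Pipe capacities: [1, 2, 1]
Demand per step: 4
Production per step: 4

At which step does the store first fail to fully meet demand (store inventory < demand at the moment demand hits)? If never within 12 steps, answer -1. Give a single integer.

Step 1: demand=4,sold=4 ship[2->3]=1 ship[1->2]=2 ship[0->1]=1 prod=4 -> [9 2 6 11]
Step 2: demand=4,sold=4 ship[2->3]=1 ship[1->2]=2 ship[0->1]=1 prod=4 -> [12 1 7 8]
Step 3: demand=4,sold=4 ship[2->3]=1 ship[1->2]=1 ship[0->1]=1 prod=4 -> [15 1 7 5]
Step 4: demand=4,sold=4 ship[2->3]=1 ship[1->2]=1 ship[0->1]=1 prod=4 -> [18 1 7 2]
Step 5: demand=4,sold=2 ship[2->3]=1 ship[1->2]=1 ship[0->1]=1 prod=4 -> [21 1 7 1]
Step 6: demand=4,sold=1 ship[2->3]=1 ship[1->2]=1 ship[0->1]=1 prod=4 -> [24 1 7 1]
Step 7: demand=4,sold=1 ship[2->3]=1 ship[1->2]=1 ship[0->1]=1 prod=4 -> [27 1 7 1]
Step 8: demand=4,sold=1 ship[2->3]=1 ship[1->2]=1 ship[0->1]=1 prod=4 -> [30 1 7 1]
Step 9: demand=4,sold=1 ship[2->3]=1 ship[1->2]=1 ship[0->1]=1 prod=4 -> [33 1 7 1]
Step 10: demand=4,sold=1 ship[2->3]=1 ship[1->2]=1 ship[0->1]=1 prod=4 -> [36 1 7 1]
Step 11: demand=4,sold=1 ship[2->3]=1 ship[1->2]=1 ship[0->1]=1 prod=4 -> [39 1 7 1]
Step 12: demand=4,sold=1 ship[2->3]=1 ship[1->2]=1 ship[0->1]=1 prod=4 -> [42 1 7 1]
First stockout at step 5

5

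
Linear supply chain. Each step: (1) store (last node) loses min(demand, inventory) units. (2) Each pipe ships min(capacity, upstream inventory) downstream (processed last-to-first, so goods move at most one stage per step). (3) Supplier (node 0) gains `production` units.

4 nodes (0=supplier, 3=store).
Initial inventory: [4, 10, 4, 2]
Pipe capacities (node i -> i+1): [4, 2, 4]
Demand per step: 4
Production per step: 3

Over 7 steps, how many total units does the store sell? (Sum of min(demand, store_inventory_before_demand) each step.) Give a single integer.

Answer: 16

Derivation:
Step 1: sold=2 (running total=2) -> [3 12 2 4]
Step 2: sold=4 (running total=6) -> [3 13 2 2]
Step 3: sold=2 (running total=8) -> [3 14 2 2]
Step 4: sold=2 (running total=10) -> [3 15 2 2]
Step 5: sold=2 (running total=12) -> [3 16 2 2]
Step 6: sold=2 (running total=14) -> [3 17 2 2]
Step 7: sold=2 (running total=16) -> [3 18 2 2]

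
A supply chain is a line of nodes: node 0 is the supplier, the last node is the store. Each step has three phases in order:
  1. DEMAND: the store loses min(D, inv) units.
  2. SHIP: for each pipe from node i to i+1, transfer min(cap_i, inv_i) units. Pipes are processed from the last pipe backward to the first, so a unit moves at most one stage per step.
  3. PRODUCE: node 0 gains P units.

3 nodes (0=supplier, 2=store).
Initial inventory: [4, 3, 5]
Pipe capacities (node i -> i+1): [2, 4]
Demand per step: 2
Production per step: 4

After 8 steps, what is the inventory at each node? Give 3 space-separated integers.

Step 1: demand=2,sold=2 ship[1->2]=3 ship[0->1]=2 prod=4 -> inv=[6 2 6]
Step 2: demand=2,sold=2 ship[1->2]=2 ship[0->1]=2 prod=4 -> inv=[8 2 6]
Step 3: demand=2,sold=2 ship[1->2]=2 ship[0->1]=2 prod=4 -> inv=[10 2 6]
Step 4: demand=2,sold=2 ship[1->2]=2 ship[0->1]=2 prod=4 -> inv=[12 2 6]
Step 5: demand=2,sold=2 ship[1->2]=2 ship[0->1]=2 prod=4 -> inv=[14 2 6]
Step 6: demand=2,sold=2 ship[1->2]=2 ship[0->1]=2 prod=4 -> inv=[16 2 6]
Step 7: demand=2,sold=2 ship[1->2]=2 ship[0->1]=2 prod=4 -> inv=[18 2 6]
Step 8: demand=2,sold=2 ship[1->2]=2 ship[0->1]=2 prod=4 -> inv=[20 2 6]

20 2 6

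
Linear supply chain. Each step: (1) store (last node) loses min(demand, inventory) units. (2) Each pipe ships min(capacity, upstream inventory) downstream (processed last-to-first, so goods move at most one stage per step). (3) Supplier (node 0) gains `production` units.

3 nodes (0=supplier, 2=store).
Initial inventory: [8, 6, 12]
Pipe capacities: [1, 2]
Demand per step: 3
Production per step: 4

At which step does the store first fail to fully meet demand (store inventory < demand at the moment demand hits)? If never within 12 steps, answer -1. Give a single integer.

Step 1: demand=3,sold=3 ship[1->2]=2 ship[0->1]=1 prod=4 -> [11 5 11]
Step 2: demand=3,sold=3 ship[1->2]=2 ship[0->1]=1 prod=4 -> [14 4 10]
Step 3: demand=3,sold=3 ship[1->2]=2 ship[0->1]=1 prod=4 -> [17 3 9]
Step 4: demand=3,sold=3 ship[1->2]=2 ship[0->1]=1 prod=4 -> [20 2 8]
Step 5: demand=3,sold=3 ship[1->2]=2 ship[0->1]=1 prod=4 -> [23 1 7]
Step 6: demand=3,sold=3 ship[1->2]=1 ship[0->1]=1 prod=4 -> [26 1 5]
Step 7: demand=3,sold=3 ship[1->2]=1 ship[0->1]=1 prod=4 -> [29 1 3]
Step 8: demand=3,sold=3 ship[1->2]=1 ship[0->1]=1 prod=4 -> [32 1 1]
Step 9: demand=3,sold=1 ship[1->2]=1 ship[0->1]=1 prod=4 -> [35 1 1]
Step 10: demand=3,sold=1 ship[1->2]=1 ship[0->1]=1 prod=4 -> [38 1 1]
Step 11: demand=3,sold=1 ship[1->2]=1 ship[0->1]=1 prod=4 -> [41 1 1]
Step 12: demand=3,sold=1 ship[1->2]=1 ship[0->1]=1 prod=4 -> [44 1 1]
First stockout at step 9

9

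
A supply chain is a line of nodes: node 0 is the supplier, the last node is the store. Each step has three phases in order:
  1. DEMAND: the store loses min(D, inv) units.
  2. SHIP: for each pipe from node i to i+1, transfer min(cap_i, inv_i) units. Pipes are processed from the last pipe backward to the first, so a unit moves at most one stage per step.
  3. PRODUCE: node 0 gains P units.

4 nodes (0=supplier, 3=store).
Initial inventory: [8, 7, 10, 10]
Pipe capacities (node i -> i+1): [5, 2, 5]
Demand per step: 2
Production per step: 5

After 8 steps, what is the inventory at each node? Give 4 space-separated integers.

Step 1: demand=2,sold=2 ship[2->3]=5 ship[1->2]=2 ship[0->1]=5 prod=5 -> inv=[8 10 7 13]
Step 2: demand=2,sold=2 ship[2->3]=5 ship[1->2]=2 ship[0->1]=5 prod=5 -> inv=[8 13 4 16]
Step 3: demand=2,sold=2 ship[2->3]=4 ship[1->2]=2 ship[0->1]=5 prod=5 -> inv=[8 16 2 18]
Step 4: demand=2,sold=2 ship[2->3]=2 ship[1->2]=2 ship[0->1]=5 prod=5 -> inv=[8 19 2 18]
Step 5: demand=2,sold=2 ship[2->3]=2 ship[1->2]=2 ship[0->1]=5 prod=5 -> inv=[8 22 2 18]
Step 6: demand=2,sold=2 ship[2->3]=2 ship[1->2]=2 ship[0->1]=5 prod=5 -> inv=[8 25 2 18]
Step 7: demand=2,sold=2 ship[2->3]=2 ship[1->2]=2 ship[0->1]=5 prod=5 -> inv=[8 28 2 18]
Step 8: demand=2,sold=2 ship[2->3]=2 ship[1->2]=2 ship[0->1]=5 prod=5 -> inv=[8 31 2 18]

8 31 2 18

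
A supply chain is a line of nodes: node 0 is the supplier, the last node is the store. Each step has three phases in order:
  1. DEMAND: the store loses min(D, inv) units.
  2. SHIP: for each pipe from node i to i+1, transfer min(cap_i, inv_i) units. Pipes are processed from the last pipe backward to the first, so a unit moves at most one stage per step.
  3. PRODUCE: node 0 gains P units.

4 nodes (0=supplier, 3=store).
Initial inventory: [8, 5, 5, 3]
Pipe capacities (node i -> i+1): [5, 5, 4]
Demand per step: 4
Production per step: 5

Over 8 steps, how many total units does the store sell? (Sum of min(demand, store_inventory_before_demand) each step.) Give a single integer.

Step 1: sold=3 (running total=3) -> [8 5 6 4]
Step 2: sold=4 (running total=7) -> [8 5 7 4]
Step 3: sold=4 (running total=11) -> [8 5 8 4]
Step 4: sold=4 (running total=15) -> [8 5 9 4]
Step 5: sold=4 (running total=19) -> [8 5 10 4]
Step 6: sold=4 (running total=23) -> [8 5 11 4]
Step 7: sold=4 (running total=27) -> [8 5 12 4]
Step 8: sold=4 (running total=31) -> [8 5 13 4]

Answer: 31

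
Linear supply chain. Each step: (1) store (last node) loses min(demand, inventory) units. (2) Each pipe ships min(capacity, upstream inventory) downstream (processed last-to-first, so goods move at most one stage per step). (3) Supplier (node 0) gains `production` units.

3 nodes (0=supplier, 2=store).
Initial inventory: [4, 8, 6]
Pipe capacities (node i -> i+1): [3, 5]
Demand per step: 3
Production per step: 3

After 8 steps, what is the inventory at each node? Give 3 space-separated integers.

Step 1: demand=3,sold=3 ship[1->2]=5 ship[0->1]=3 prod=3 -> inv=[4 6 8]
Step 2: demand=3,sold=3 ship[1->2]=5 ship[0->1]=3 prod=3 -> inv=[4 4 10]
Step 3: demand=3,sold=3 ship[1->2]=4 ship[0->1]=3 prod=3 -> inv=[4 3 11]
Step 4: demand=3,sold=3 ship[1->2]=3 ship[0->1]=3 prod=3 -> inv=[4 3 11]
Step 5: demand=3,sold=3 ship[1->2]=3 ship[0->1]=3 prod=3 -> inv=[4 3 11]
Step 6: demand=3,sold=3 ship[1->2]=3 ship[0->1]=3 prod=3 -> inv=[4 3 11]
Step 7: demand=3,sold=3 ship[1->2]=3 ship[0->1]=3 prod=3 -> inv=[4 3 11]
Step 8: demand=3,sold=3 ship[1->2]=3 ship[0->1]=3 prod=3 -> inv=[4 3 11]

4 3 11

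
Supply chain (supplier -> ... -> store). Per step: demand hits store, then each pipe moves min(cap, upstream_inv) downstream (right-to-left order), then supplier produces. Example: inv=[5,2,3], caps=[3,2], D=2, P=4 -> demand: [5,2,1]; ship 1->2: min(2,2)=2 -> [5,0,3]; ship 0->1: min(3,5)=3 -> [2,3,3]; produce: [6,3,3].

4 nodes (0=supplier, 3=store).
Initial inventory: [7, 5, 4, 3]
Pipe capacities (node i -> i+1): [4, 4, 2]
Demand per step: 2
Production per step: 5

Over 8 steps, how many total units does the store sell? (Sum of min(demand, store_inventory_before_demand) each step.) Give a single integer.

Answer: 16

Derivation:
Step 1: sold=2 (running total=2) -> [8 5 6 3]
Step 2: sold=2 (running total=4) -> [9 5 8 3]
Step 3: sold=2 (running total=6) -> [10 5 10 3]
Step 4: sold=2 (running total=8) -> [11 5 12 3]
Step 5: sold=2 (running total=10) -> [12 5 14 3]
Step 6: sold=2 (running total=12) -> [13 5 16 3]
Step 7: sold=2 (running total=14) -> [14 5 18 3]
Step 8: sold=2 (running total=16) -> [15 5 20 3]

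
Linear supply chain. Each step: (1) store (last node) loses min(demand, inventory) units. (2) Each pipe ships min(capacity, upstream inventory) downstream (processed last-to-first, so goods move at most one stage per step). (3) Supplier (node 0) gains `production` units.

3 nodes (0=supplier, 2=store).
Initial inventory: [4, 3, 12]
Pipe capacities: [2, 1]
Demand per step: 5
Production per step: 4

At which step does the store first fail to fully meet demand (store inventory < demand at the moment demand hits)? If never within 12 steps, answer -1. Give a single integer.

Step 1: demand=5,sold=5 ship[1->2]=1 ship[0->1]=2 prod=4 -> [6 4 8]
Step 2: demand=5,sold=5 ship[1->2]=1 ship[0->1]=2 prod=4 -> [8 5 4]
Step 3: demand=5,sold=4 ship[1->2]=1 ship[0->1]=2 prod=4 -> [10 6 1]
Step 4: demand=5,sold=1 ship[1->2]=1 ship[0->1]=2 prod=4 -> [12 7 1]
Step 5: demand=5,sold=1 ship[1->2]=1 ship[0->1]=2 prod=4 -> [14 8 1]
Step 6: demand=5,sold=1 ship[1->2]=1 ship[0->1]=2 prod=4 -> [16 9 1]
Step 7: demand=5,sold=1 ship[1->2]=1 ship[0->1]=2 prod=4 -> [18 10 1]
Step 8: demand=5,sold=1 ship[1->2]=1 ship[0->1]=2 prod=4 -> [20 11 1]
Step 9: demand=5,sold=1 ship[1->2]=1 ship[0->1]=2 prod=4 -> [22 12 1]
Step 10: demand=5,sold=1 ship[1->2]=1 ship[0->1]=2 prod=4 -> [24 13 1]
Step 11: demand=5,sold=1 ship[1->2]=1 ship[0->1]=2 prod=4 -> [26 14 1]
Step 12: demand=5,sold=1 ship[1->2]=1 ship[0->1]=2 prod=4 -> [28 15 1]
First stockout at step 3

3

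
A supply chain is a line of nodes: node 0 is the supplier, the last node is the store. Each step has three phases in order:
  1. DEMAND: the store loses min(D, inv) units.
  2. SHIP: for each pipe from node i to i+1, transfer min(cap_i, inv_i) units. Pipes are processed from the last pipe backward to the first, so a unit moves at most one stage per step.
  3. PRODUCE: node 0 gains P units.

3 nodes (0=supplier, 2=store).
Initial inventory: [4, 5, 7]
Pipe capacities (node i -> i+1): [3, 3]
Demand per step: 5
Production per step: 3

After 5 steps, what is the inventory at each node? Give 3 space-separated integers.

Step 1: demand=5,sold=5 ship[1->2]=3 ship[0->1]=3 prod=3 -> inv=[4 5 5]
Step 2: demand=5,sold=5 ship[1->2]=3 ship[0->1]=3 prod=3 -> inv=[4 5 3]
Step 3: demand=5,sold=3 ship[1->2]=3 ship[0->1]=3 prod=3 -> inv=[4 5 3]
Step 4: demand=5,sold=3 ship[1->2]=3 ship[0->1]=3 prod=3 -> inv=[4 5 3]
Step 5: demand=5,sold=3 ship[1->2]=3 ship[0->1]=3 prod=3 -> inv=[4 5 3]

4 5 3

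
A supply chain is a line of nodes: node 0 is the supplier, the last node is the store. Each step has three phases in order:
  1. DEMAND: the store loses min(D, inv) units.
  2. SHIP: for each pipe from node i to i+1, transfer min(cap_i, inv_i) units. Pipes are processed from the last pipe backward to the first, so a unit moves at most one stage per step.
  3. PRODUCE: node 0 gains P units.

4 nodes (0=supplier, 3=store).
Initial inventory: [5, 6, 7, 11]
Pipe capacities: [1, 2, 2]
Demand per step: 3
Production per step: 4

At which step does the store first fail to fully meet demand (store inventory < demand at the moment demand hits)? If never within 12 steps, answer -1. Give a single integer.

Step 1: demand=3,sold=3 ship[2->3]=2 ship[1->2]=2 ship[0->1]=1 prod=4 -> [8 5 7 10]
Step 2: demand=3,sold=3 ship[2->3]=2 ship[1->2]=2 ship[0->1]=1 prod=4 -> [11 4 7 9]
Step 3: demand=3,sold=3 ship[2->3]=2 ship[1->2]=2 ship[0->1]=1 prod=4 -> [14 3 7 8]
Step 4: demand=3,sold=3 ship[2->3]=2 ship[1->2]=2 ship[0->1]=1 prod=4 -> [17 2 7 7]
Step 5: demand=3,sold=3 ship[2->3]=2 ship[1->2]=2 ship[0->1]=1 prod=4 -> [20 1 7 6]
Step 6: demand=3,sold=3 ship[2->3]=2 ship[1->2]=1 ship[0->1]=1 prod=4 -> [23 1 6 5]
Step 7: demand=3,sold=3 ship[2->3]=2 ship[1->2]=1 ship[0->1]=1 prod=4 -> [26 1 5 4]
Step 8: demand=3,sold=3 ship[2->3]=2 ship[1->2]=1 ship[0->1]=1 prod=4 -> [29 1 4 3]
Step 9: demand=3,sold=3 ship[2->3]=2 ship[1->2]=1 ship[0->1]=1 prod=4 -> [32 1 3 2]
Step 10: demand=3,sold=2 ship[2->3]=2 ship[1->2]=1 ship[0->1]=1 prod=4 -> [35 1 2 2]
Step 11: demand=3,sold=2 ship[2->3]=2 ship[1->2]=1 ship[0->1]=1 prod=4 -> [38 1 1 2]
Step 12: demand=3,sold=2 ship[2->3]=1 ship[1->2]=1 ship[0->1]=1 prod=4 -> [41 1 1 1]
First stockout at step 10

10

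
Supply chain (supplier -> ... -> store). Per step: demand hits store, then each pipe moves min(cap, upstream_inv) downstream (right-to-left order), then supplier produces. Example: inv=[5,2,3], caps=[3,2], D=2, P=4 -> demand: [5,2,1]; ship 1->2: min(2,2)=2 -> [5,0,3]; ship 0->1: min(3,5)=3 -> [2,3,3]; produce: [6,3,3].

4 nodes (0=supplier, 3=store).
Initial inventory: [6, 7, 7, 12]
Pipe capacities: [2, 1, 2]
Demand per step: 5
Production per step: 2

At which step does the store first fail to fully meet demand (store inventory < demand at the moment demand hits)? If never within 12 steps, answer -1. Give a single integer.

Step 1: demand=5,sold=5 ship[2->3]=2 ship[1->2]=1 ship[0->1]=2 prod=2 -> [6 8 6 9]
Step 2: demand=5,sold=5 ship[2->3]=2 ship[1->2]=1 ship[0->1]=2 prod=2 -> [6 9 5 6]
Step 3: demand=5,sold=5 ship[2->3]=2 ship[1->2]=1 ship[0->1]=2 prod=2 -> [6 10 4 3]
Step 4: demand=5,sold=3 ship[2->3]=2 ship[1->2]=1 ship[0->1]=2 prod=2 -> [6 11 3 2]
Step 5: demand=5,sold=2 ship[2->3]=2 ship[1->2]=1 ship[0->1]=2 prod=2 -> [6 12 2 2]
Step 6: demand=5,sold=2 ship[2->3]=2 ship[1->2]=1 ship[0->1]=2 prod=2 -> [6 13 1 2]
Step 7: demand=5,sold=2 ship[2->3]=1 ship[1->2]=1 ship[0->1]=2 prod=2 -> [6 14 1 1]
Step 8: demand=5,sold=1 ship[2->3]=1 ship[1->2]=1 ship[0->1]=2 prod=2 -> [6 15 1 1]
Step 9: demand=5,sold=1 ship[2->3]=1 ship[1->2]=1 ship[0->1]=2 prod=2 -> [6 16 1 1]
Step 10: demand=5,sold=1 ship[2->3]=1 ship[1->2]=1 ship[0->1]=2 prod=2 -> [6 17 1 1]
Step 11: demand=5,sold=1 ship[2->3]=1 ship[1->2]=1 ship[0->1]=2 prod=2 -> [6 18 1 1]
Step 12: demand=5,sold=1 ship[2->3]=1 ship[1->2]=1 ship[0->1]=2 prod=2 -> [6 19 1 1]
First stockout at step 4

4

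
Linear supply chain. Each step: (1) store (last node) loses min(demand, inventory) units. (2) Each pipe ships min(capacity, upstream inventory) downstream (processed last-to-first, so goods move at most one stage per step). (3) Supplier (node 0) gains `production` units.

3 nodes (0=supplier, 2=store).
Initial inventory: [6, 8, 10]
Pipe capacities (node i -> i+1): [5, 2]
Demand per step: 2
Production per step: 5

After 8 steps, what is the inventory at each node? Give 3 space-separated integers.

Step 1: demand=2,sold=2 ship[1->2]=2 ship[0->1]=5 prod=5 -> inv=[6 11 10]
Step 2: demand=2,sold=2 ship[1->2]=2 ship[0->1]=5 prod=5 -> inv=[6 14 10]
Step 3: demand=2,sold=2 ship[1->2]=2 ship[0->1]=5 prod=5 -> inv=[6 17 10]
Step 4: demand=2,sold=2 ship[1->2]=2 ship[0->1]=5 prod=5 -> inv=[6 20 10]
Step 5: demand=2,sold=2 ship[1->2]=2 ship[0->1]=5 prod=5 -> inv=[6 23 10]
Step 6: demand=2,sold=2 ship[1->2]=2 ship[0->1]=5 prod=5 -> inv=[6 26 10]
Step 7: demand=2,sold=2 ship[1->2]=2 ship[0->1]=5 prod=5 -> inv=[6 29 10]
Step 8: demand=2,sold=2 ship[1->2]=2 ship[0->1]=5 prod=5 -> inv=[6 32 10]

6 32 10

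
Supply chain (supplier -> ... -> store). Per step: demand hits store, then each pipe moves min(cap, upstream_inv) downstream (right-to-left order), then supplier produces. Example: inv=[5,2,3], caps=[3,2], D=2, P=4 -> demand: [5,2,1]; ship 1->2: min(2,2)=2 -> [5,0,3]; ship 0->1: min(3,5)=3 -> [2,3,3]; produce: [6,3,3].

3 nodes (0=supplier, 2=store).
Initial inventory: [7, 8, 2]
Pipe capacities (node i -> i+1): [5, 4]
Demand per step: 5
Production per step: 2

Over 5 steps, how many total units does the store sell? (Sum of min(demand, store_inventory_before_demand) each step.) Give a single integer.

Step 1: sold=2 (running total=2) -> [4 9 4]
Step 2: sold=4 (running total=6) -> [2 9 4]
Step 3: sold=4 (running total=10) -> [2 7 4]
Step 4: sold=4 (running total=14) -> [2 5 4]
Step 5: sold=4 (running total=18) -> [2 3 4]

Answer: 18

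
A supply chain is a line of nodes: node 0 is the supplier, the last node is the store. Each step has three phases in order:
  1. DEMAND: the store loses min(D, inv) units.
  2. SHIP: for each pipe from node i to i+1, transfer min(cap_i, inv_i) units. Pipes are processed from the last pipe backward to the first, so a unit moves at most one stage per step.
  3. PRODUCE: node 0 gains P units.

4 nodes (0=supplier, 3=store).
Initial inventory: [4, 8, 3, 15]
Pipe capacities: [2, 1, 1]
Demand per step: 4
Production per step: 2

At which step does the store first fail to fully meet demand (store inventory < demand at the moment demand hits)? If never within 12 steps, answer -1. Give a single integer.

Step 1: demand=4,sold=4 ship[2->3]=1 ship[1->2]=1 ship[0->1]=2 prod=2 -> [4 9 3 12]
Step 2: demand=4,sold=4 ship[2->3]=1 ship[1->2]=1 ship[0->1]=2 prod=2 -> [4 10 3 9]
Step 3: demand=4,sold=4 ship[2->3]=1 ship[1->2]=1 ship[0->1]=2 prod=2 -> [4 11 3 6]
Step 4: demand=4,sold=4 ship[2->3]=1 ship[1->2]=1 ship[0->1]=2 prod=2 -> [4 12 3 3]
Step 5: demand=4,sold=3 ship[2->3]=1 ship[1->2]=1 ship[0->1]=2 prod=2 -> [4 13 3 1]
Step 6: demand=4,sold=1 ship[2->3]=1 ship[1->2]=1 ship[0->1]=2 prod=2 -> [4 14 3 1]
Step 7: demand=4,sold=1 ship[2->3]=1 ship[1->2]=1 ship[0->1]=2 prod=2 -> [4 15 3 1]
Step 8: demand=4,sold=1 ship[2->3]=1 ship[1->2]=1 ship[0->1]=2 prod=2 -> [4 16 3 1]
Step 9: demand=4,sold=1 ship[2->3]=1 ship[1->2]=1 ship[0->1]=2 prod=2 -> [4 17 3 1]
Step 10: demand=4,sold=1 ship[2->3]=1 ship[1->2]=1 ship[0->1]=2 prod=2 -> [4 18 3 1]
Step 11: demand=4,sold=1 ship[2->3]=1 ship[1->2]=1 ship[0->1]=2 prod=2 -> [4 19 3 1]
Step 12: demand=4,sold=1 ship[2->3]=1 ship[1->2]=1 ship[0->1]=2 prod=2 -> [4 20 3 1]
First stockout at step 5

5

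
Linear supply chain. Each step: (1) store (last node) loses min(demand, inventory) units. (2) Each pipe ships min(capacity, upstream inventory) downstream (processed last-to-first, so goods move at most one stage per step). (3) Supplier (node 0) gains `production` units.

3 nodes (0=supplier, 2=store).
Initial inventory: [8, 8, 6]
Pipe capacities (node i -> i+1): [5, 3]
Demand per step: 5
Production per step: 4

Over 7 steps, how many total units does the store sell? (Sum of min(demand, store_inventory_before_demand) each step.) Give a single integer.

Step 1: sold=5 (running total=5) -> [7 10 4]
Step 2: sold=4 (running total=9) -> [6 12 3]
Step 3: sold=3 (running total=12) -> [5 14 3]
Step 4: sold=3 (running total=15) -> [4 16 3]
Step 5: sold=3 (running total=18) -> [4 17 3]
Step 6: sold=3 (running total=21) -> [4 18 3]
Step 7: sold=3 (running total=24) -> [4 19 3]

Answer: 24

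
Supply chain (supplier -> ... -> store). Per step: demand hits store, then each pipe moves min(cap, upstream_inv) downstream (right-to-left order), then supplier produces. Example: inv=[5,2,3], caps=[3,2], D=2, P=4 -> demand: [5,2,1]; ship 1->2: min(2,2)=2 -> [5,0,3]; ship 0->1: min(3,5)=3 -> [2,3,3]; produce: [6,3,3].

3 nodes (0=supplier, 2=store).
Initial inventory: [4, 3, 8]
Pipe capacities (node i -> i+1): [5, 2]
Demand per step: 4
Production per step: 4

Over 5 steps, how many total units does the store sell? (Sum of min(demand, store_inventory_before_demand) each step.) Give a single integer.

Step 1: sold=4 (running total=4) -> [4 5 6]
Step 2: sold=4 (running total=8) -> [4 7 4]
Step 3: sold=4 (running total=12) -> [4 9 2]
Step 4: sold=2 (running total=14) -> [4 11 2]
Step 5: sold=2 (running total=16) -> [4 13 2]

Answer: 16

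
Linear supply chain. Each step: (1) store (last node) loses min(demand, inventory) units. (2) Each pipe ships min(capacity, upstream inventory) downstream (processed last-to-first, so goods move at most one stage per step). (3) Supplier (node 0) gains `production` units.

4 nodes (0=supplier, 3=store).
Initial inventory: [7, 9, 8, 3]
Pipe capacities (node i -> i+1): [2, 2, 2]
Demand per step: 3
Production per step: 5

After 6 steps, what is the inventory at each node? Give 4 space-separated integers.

Step 1: demand=3,sold=3 ship[2->3]=2 ship[1->2]=2 ship[0->1]=2 prod=5 -> inv=[10 9 8 2]
Step 2: demand=3,sold=2 ship[2->3]=2 ship[1->2]=2 ship[0->1]=2 prod=5 -> inv=[13 9 8 2]
Step 3: demand=3,sold=2 ship[2->3]=2 ship[1->2]=2 ship[0->1]=2 prod=5 -> inv=[16 9 8 2]
Step 4: demand=3,sold=2 ship[2->3]=2 ship[1->2]=2 ship[0->1]=2 prod=5 -> inv=[19 9 8 2]
Step 5: demand=3,sold=2 ship[2->3]=2 ship[1->2]=2 ship[0->1]=2 prod=5 -> inv=[22 9 8 2]
Step 6: demand=3,sold=2 ship[2->3]=2 ship[1->2]=2 ship[0->1]=2 prod=5 -> inv=[25 9 8 2]

25 9 8 2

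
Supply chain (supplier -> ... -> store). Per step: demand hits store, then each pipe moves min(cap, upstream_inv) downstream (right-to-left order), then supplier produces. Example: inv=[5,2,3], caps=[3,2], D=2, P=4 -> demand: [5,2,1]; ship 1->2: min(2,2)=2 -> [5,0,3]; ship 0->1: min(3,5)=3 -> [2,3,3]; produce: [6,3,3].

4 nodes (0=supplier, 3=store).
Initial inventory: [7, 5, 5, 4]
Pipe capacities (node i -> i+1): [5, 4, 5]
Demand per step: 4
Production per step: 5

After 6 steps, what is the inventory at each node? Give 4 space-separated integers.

Step 1: demand=4,sold=4 ship[2->3]=5 ship[1->2]=4 ship[0->1]=5 prod=5 -> inv=[7 6 4 5]
Step 2: demand=4,sold=4 ship[2->3]=4 ship[1->2]=4 ship[0->1]=5 prod=5 -> inv=[7 7 4 5]
Step 3: demand=4,sold=4 ship[2->3]=4 ship[1->2]=4 ship[0->1]=5 prod=5 -> inv=[7 8 4 5]
Step 4: demand=4,sold=4 ship[2->3]=4 ship[1->2]=4 ship[0->1]=5 prod=5 -> inv=[7 9 4 5]
Step 5: demand=4,sold=4 ship[2->3]=4 ship[1->2]=4 ship[0->1]=5 prod=5 -> inv=[7 10 4 5]
Step 6: demand=4,sold=4 ship[2->3]=4 ship[1->2]=4 ship[0->1]=5 prod=5 -> inv=[7 11 4 5]

7 11 4 5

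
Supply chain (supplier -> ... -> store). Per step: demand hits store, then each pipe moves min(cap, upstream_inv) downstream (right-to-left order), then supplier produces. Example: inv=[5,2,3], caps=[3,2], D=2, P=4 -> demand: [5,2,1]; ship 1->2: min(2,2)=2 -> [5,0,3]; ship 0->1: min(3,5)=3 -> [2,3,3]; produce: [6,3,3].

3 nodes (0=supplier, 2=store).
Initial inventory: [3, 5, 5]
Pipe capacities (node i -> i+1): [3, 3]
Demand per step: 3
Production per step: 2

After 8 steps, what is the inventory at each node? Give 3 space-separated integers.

Step 1: demand=3,sold=3 ship[1->2]=3 ship[0->1]=3 prod=2 -> inv=[2 5 5]
Step 2: demand=3,sold=3 ship[1->2]=3 ship[0->1]=2 prod=2 -> inv=[2 4 5]
Step 3: demand=3,sold=3 ship[1->2]=3 ship[0->1]=2 prod=2 -> inv=[2 3 5]
Step 4: demand=3,sold=3 ship[1->2]=3 ship[0->1]=2 prod=2 -> inv=[2 2 5]
Step 5: demand=3,sold=3 ship[1->2]=2 ship[0->1]=2 prod=2 -> inv=[2 2 4]
Step 6: demand=3,sold=3 ship[1->2]=2 ship[0->1]=2 prod=2 -> inv=[2 2 3]
Step 7: demand=3,sold=3 ship[1->2]=2 ship[0->1]=2 prod=2 -> inv=[2 2 2]
Step 8: demand=3,sold=2 ship[1->2]=2 ship[0->1]=2 prod=2 -> inv=[2 2 2]

2 2 2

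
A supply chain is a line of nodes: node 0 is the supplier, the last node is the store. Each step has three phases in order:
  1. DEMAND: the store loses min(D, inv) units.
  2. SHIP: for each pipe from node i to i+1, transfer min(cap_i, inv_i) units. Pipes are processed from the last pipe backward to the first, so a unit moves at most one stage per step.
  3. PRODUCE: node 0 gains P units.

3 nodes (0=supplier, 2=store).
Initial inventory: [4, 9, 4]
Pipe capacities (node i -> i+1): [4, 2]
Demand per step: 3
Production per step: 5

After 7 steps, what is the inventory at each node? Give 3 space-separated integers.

Step 1: demand=3,sold=3 ship[1->2]=2 ship[0->1]=4 prod=5 -> inv=[5 11 3]
Step 2: demand=3,sold=3 ship[1->2]=2 ship[0->1]=4 prod=5 -> inv=[6 13 2]
Step 3: demand=3,sold=2 ship[1->2]=2 ship[0->1]=4 prod=5 -> inv=[7 15 2]
Step 4: demand=3,sold=2 ship[1->2]=2 ship[0->1]=4 prod=5 -> inv=[8 17 2]
Step 5: demand=3,sold=2 ship[1->2]=2 ship[0->1]=4 prod=5 -> inv=[9 19 2]
Step 6: demand=3,sold=2 ship[1->2]=2 ship[0->1]=4 prod=5 -> inv=[10 21 2]
Step 7: demand=3,sold=2 ship[1->2]=2 ship[0->1]=4 prod=5 -> inv=[11 23 2]

11 23 2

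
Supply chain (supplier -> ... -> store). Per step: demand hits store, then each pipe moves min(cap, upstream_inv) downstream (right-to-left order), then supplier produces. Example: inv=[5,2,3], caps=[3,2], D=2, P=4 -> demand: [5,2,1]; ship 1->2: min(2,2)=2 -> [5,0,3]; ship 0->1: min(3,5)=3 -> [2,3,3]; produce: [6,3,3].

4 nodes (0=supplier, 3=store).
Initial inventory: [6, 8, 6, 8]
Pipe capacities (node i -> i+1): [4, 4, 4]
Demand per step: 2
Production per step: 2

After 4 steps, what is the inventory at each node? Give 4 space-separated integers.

Step 1: demand=2,sold=2 ship[2->3]=4 ship[1->2]=4 ship[0->1]=4 prod=2 -> inv=[4 8 6 10]
Step 2: demand=2,sold=2 ship[2->3]=4 ship[1->2]=4 ship[0->1]=4 prod=2 -> inv=[2 8 6 12]
Step 3: demand=2,sold=2 ship[2->3]=4 ship[1->2]=4 ship[0->1]=2 prod=2 -> inv=[2 6 6 14]
Step 4: demand=2,sold=2 ship[2->3]=4 ship[1->2]=4 ship[0->1]=2 prod=2 -> inv=[2 4 6 16]

2 4 6 16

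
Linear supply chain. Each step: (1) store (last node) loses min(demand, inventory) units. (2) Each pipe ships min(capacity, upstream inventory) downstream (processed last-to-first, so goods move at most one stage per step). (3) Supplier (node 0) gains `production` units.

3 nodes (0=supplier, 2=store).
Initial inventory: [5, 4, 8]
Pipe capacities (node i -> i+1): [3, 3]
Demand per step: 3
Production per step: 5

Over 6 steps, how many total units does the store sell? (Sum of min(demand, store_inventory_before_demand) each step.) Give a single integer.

Answer: 18

Derivation:
Step 1: sold=3 (running total=3) -> [7 4 8]
Step 2: sold=3 (running total=6) -> [9 4 8]
Step 3: sold=3 (running total=9) -> [11 4 8]
Step 4: sold=3 (running total=12) -> [13 4 8]
Step 5: sold=3 (running total=15) -> [15 4 8]
Step 6: sold=3 (running total=18) -> [17 4 8]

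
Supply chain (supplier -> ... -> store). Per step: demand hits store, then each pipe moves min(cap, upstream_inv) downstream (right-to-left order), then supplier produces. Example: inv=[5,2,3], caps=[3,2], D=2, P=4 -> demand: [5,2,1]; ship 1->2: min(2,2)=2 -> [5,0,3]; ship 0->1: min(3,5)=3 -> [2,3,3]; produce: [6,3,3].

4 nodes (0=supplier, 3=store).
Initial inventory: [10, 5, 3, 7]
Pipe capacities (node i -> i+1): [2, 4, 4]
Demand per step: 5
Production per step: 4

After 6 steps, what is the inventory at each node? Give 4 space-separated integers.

Step 1: demand=5,sold=5 ship[2->3]=3 ship[1->2]=4 ship[0->1]=2 prod=4 -> inv=[12 3 4 5]
Step 2: demand=5,sold=5 ship[2->3]=4 ship[1->2]=3 ship[0->1]=2 prod=4 -> inv=[14 2 3 4]
Step 3: demand=5,sold=4 ship[2->3]=3 ship[1->2]=2 ship[0->1]=2 prod=4 -> inv=[16 2 2 3]
Step 4: demand=5,sold=3 ship[2->3]=2 ship[1->2]=2 ship[0->1]=2 prod=4 -> inv=[18 2 2 2]
Step 5: demand=5,sold=2 ship[2->3]=2 ship[1->2]=2 ship[0->1]=2 prod=4 -> inv=[20 2 2 2]
Step 6: demand=5,sold=2 ship[2->3]=2 ship[1->2]=2 ship[0->1]=2 prod=4 -> inv=[22 2 2 2]

22 2 2 2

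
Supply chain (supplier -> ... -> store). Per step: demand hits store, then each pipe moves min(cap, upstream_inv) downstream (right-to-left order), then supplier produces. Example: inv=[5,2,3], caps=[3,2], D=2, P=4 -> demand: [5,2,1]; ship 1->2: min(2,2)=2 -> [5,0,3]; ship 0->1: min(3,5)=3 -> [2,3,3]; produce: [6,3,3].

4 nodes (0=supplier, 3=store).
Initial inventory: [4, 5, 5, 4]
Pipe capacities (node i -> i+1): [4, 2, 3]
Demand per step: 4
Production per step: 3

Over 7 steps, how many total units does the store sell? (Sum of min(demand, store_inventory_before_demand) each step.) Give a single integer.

Step 1: sold=4 (running total=4) -> [3 7 4 3]
Step 2: sold=3 (running total=7) -> [3 8 3 3]
Step 3: sold=3 (running total=10) -> [3 9 2 3]
Step 4: sold=3 (running total=13) -> [3 10 2 2]
Step 5: sold=2 (running total=15) -> [3 11 2 2]
Step 6: sold=2 (running total=17) -> [3 12 2 2]
Step 7: sold=2 (running total=19) -> [3 13 2 2]

Answer: 19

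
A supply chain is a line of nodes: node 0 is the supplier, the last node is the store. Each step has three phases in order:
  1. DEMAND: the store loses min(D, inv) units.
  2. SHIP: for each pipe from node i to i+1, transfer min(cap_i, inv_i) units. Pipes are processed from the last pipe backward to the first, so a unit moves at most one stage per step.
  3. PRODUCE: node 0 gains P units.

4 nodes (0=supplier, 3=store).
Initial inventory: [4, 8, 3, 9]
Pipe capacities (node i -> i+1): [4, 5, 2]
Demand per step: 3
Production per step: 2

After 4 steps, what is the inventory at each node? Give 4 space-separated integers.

Step 1: demand=3,sold=3 ship[2->3]=2 ship[1->2]=5 ship[0->1]=4 prod=2 -> inv=[2 7 6 8]
Step 2: demand=3,sold=3 ship[2->3]=2 ship[1->2]=5 ship[0->1]=2 prod=2 -> inv=[2 4 9 7]
Step 3: demand=3,sold=3 ship[2->3]=2 ship[1->2]=4 ship[0->1]=2 prod=2 -> inv=[2 2 11 6]
Step 4: demand=3,sold=3 ship[2->3]=2 ship[1->2]=2 ship[0->1]=2 prod=2 -> inv=[2 2 11 5]

2 2 11 5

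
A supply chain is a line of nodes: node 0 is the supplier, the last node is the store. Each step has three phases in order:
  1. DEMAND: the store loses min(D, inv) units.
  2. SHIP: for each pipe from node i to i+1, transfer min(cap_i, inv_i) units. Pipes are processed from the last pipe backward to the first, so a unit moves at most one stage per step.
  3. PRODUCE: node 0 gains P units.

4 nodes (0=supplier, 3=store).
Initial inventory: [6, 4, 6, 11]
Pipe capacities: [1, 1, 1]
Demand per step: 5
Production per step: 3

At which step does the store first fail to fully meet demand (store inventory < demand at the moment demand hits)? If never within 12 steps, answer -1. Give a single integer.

Step 1: demand=5,sold=5 ship[2->3]=1 ship[1->2]=1 ship[0->1]=1 prod=3 -> [8 4 6 7]
Step 2: demand=5,sold=5 ship[2->3]=1 ship[1->2]=1 ship[0->1]=1 prod=3 -> [10 4 6 3]
Step 3: demand=5,sold=3 ship[2->3]=1 ship[1->2]=1 ship[0->1]=1 prod=3 -> [12 4 6 1]
Step 4: demand=5,sold=1 ship[2->3]=1 ship[1->2]=1 ship[0->1]=1 prod=3 -> [14 4 6 1]
Step 5: demand=5,sold=1 ship[2->3]=1 ship[1->2]=1 ship[0->1]=1 prod=3 -> [16 4 6 1]
Step 6: demand=5,sold=1 ship[2->3]=1 ship[1->2]=1 ship[0->1]=1 prod=3 -> [18 4 6 1]
Step 7: demand=5,sold=1 ship[2->3]=1 ship[1->2]=1 ship[0->1]=1 prod=3 -> [20 4 6 1]
Step 8: demand=5,sold=1 ship[2->3]=1 ship[1->2]=1 ship[0->1]=1 prod=3 -> [22 4 6 1]
Step 9: demand=5,sold=1 ship[2->3]=1 ship[1->2]=1 ship[0->1]=1 prod=3 -> [24 4 6 1]
Step 10: demand=5,sold=1 ship[2->3]=1 ship[1->2]=1 ship[0->1]=1 prod=3 -> [26 4 6 1]
Step 11: demand=5,sold=1 ship[2->3]=1 ship[1->2]=1 ship[0->1]=1 prod=3 -> [28 4 6 1]
Step 12: demand=5,sold=1 ship[2->3]=1 ship[1->2]=1 ship[0->1]=1 prod=3 -> [30 4 6 1]
First stockout at step 3

3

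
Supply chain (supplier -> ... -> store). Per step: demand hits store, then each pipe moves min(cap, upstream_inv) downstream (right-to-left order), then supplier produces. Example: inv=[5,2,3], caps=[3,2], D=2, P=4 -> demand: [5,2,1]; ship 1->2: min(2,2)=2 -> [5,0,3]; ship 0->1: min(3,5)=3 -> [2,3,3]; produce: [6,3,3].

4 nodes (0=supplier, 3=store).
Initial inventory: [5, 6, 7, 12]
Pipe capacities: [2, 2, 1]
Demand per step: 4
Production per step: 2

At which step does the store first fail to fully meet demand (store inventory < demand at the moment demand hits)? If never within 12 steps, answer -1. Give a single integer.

Step 1: demand=4,sold=4 ship[2->3]=1 ship[1->2]=2 ship[0->1]=2 prod=2 -> [5 6 8 9]
Step 2: demand=4,sold=4 ship[2->3]=1 ship[1->2]=2 ship[0->1]=2 prod=2 -> [5 6 9 6]
Step 3: demand=4,sold=4 ship[2->3]=1 ship[1->2]=2 ship[0->1]=2 prod=2 -> [5 6 10 3]
Step 4: demand=4,sold=3 ship[2->3]=1 ship[1->2]=2 ship[0->1]=2 prod=2 -> [5 6 11 1]
Step 5: demand=4,sold=1 ship[2->3]=1 ship[1->2]=2 ship[0->1]=2 prod=2 -> [5 6 12 1]
Step 6: demand=4,sold=1 ship[2->3]=1 ship[1->2]=2 ship[0->1]=2 prod=2 -> [5 6 13 1]
Step 7: demand=4,sold=1 ship[2->3]=1 ship[1->2]=2 ship[0->1]=2 prod=2 -> [5 6 14 1]
Step 8: demand=4,sold=1 ship[2->3]=1 ship[1->2]=2 ship[0->1]=2 prod=2 -> [5 6 15 1]
Step 9: demand=4,sold=1 ship[2->3]=1 ship[1->2]=2 ship[0->1]=2 prod=2 -> [5 6 16 1]
Step 10: demand=4,sold=1 ship[2->3]=1 ship[1->2]=2 ship[0->1]=2 prod=2 -> [5 6 17 1]
Step 11: demand=4,sold=1 ship[2->3]=1 ship[1->2]=2 ship[0->1]=2 prod=2 -> [5 6 18 1]
Step 12: demand=4,sold=1 ship[2->3]=1 ship[1->2]=2 ship[0->1]=2 prod=2 -> [5 6 19 1]
First stockout at step 4

4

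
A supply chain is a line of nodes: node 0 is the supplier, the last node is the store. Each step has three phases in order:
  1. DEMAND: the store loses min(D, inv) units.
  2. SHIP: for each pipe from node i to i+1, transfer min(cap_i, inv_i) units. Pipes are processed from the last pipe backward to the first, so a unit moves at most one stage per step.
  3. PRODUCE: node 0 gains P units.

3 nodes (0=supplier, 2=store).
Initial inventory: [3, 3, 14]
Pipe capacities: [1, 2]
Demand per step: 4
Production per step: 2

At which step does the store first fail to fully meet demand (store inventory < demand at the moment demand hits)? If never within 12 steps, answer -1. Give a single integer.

Step 1: demand=4,sold=4 ship[1->2]=2 ship[0->1]=1 prod=2 -> [4 2 12]
Step 2: demand=4,sold=4 ship[1->2]=2 ship[0->1]=1 prod=2 -> [5 1 10]
Step 3: demand=4,sold=4 ship[1->2]=1 ship[0->1]=1 prod=2 -> [6 1 7]
Step 4: demand=4,sold=4 ship[1->2]=1 ship[0->1]=1 prod=2 -> [7 1 4]
Step 5: demand=4,sold=4 ship[1->2]=1 ship[0->1]=1 prod=2 -> [8 1 1]
Step 6: demand=4,sold=1 ship[1->2]=1 ship[0->1]=1 prod=2 -> [9 1 1]
Step 7: demand=4,sold=1 ship[1->2]=1 ship[0->1]=1 prod=2 -> [10 1 1]
Step 8: demand=4,sold=1 ship[1->2]=1 ship[0->1]=1 prod=2 -> [11 1 1]
Step 9: demand=4,sold=1 ship[1->2]=1 ship[0->1]=1 prod=2 -> [12 1 1]
Step 10: demand=4,sold=1 ship[1->2]=1 ship[0->1]=1 prod=2 -> [13 1 1]
Step 11: demand=4,sold=1 ship[1->2]=1 ship[0->1]=1 prod=2 -> [14 1 1]
Step 12: demand=4,sold=1 ship[1->2]=1 ship[0->1]=1 prod=2 -> [15 1 1]
First stockout at step 6

6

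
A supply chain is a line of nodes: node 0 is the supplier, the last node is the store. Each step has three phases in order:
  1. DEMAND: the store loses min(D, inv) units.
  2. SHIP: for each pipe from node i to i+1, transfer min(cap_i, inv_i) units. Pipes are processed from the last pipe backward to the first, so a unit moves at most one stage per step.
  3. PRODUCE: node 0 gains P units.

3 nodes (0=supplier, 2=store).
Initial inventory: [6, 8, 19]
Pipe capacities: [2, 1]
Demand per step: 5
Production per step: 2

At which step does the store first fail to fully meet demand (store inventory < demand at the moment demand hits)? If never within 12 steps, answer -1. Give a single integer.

Step 1: demand=5,sold=5 ship[1->2]=1 ship[0->1]=2 prod=2 -> [6 9 15]
Step 2: demand=5,sold=5 ship[1->2]=1 ship[0->1]=2 prod=2 -> [6 10 11]
Step 3: demand=5,sold=5 ship[1->2]=1 ship[0->1]=2 prod=2 -> [6 11 7]
Step 4: demand=5,sold=5 ship[1->2]=1 ship[0->1]=2 prod=2 -> [6 12 3]
Step 5: demand=5,sold=3 ship[1->2]=1 ship[0->1]=2 prod=2 -> [6 13 1]
Step 6: demand=5,sold=1 ship[1->2]=1 ship[0->1]=2 prod=2 -> [6 14 1]
Step 7: demand=5,sold=1 ship[1->2]=1 ship[0->1]=2 prod=2 -> [6 15 1]
Step 8: demand=5,sold=1 ship[1->2]=1 ship[0->1]=2 prod=2 -> [6 16 1]
Step 9: demand=5,sold=1 ship[1->2]=1 ship[0->1]=2 prod=2 -> [6 17 1]
Step 10: demand=5,sold=1 ship[1->2]=1 ship[0->1]=2 prod=2 -> [6 18 1]
Step 11: demand=5,sold=1 ship[1->2]=1 ship[0->1]=2 prod=2 -> [6 19 1]
Step 12: demand=5,sold=1 ship[1->2]=1 ship[0->1]=2 prod=2 -> [6 20 1]
First stockout at step 5

5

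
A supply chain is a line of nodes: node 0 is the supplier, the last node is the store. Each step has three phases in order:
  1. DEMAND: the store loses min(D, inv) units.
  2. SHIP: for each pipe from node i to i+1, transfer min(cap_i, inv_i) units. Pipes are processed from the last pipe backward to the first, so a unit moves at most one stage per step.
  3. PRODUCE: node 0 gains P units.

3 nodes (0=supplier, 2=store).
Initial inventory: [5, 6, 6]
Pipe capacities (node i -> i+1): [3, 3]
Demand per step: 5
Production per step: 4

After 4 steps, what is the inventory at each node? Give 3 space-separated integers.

Step 1: demand=5,sold=5 ship[1->2]=3 ship[0->1]=3 prod=4 -> inv=[6 6 4]
Step 2: demand=5,sold=4 ship[1->2]=3 ship[0->1]=3 prod=4 -> inv=[7 6 3]
Step 3: demand=5,sold=3 ship[1->2]=3 ship[0->1]=3 prod=4 -> inv=[8 6 3]
Step 4: demand=5,sold=3 ship[1->2]=3 ship[0->1]=3 prod=4 -> inv=[9 6 3]

9 6 3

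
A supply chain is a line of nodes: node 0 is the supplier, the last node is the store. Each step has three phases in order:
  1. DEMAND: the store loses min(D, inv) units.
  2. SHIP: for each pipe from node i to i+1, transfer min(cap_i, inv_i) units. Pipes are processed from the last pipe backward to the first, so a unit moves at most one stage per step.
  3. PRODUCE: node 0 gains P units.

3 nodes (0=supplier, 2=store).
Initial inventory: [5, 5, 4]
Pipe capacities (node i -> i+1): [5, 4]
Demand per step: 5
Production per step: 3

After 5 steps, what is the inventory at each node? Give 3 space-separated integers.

Step 1: demand=5,sold=4 ship[1->2]=4 ship[0->1]=5 prod=3 -> inv=[3 6 4]
Step 2: demand=5,sold=4 ship[1->2]=4 ship[0->1]=3 prod=3 -> inv=[3 5 4]
Step 3: demand=5,sold=4 ship[1->2]=4 ship[0->1]=3 prod=3 -> inv=[3 4 4]
Step 4: demand=5,sold=4 ship[1->2]=4 ship[0->1]=3 prod=3 -> inv=[3 3 4]
Step 5: demand=5,sold=4 ship[1->2]=3 ship[0->1]=3 prod=3 -> inv=[3 3 3]

3 3 3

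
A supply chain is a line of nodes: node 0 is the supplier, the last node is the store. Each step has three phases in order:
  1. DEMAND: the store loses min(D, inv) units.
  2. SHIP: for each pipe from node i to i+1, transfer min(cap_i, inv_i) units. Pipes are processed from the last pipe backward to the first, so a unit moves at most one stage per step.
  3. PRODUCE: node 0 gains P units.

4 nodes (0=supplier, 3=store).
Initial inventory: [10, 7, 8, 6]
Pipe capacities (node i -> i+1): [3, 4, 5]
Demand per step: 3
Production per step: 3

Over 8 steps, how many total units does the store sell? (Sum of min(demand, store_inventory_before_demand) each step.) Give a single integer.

Step 1: sold=3 (running total=3) -> [10 6 7 8]
Step 2: sold=3 (running total=6) -> [10 5 6 10]
Step 3: sold=3 (running total=9) -> [10 4 5 12]
Step 4: sold=3 (running total=12) -> [10 3 4 14]
Step 5: sold=3 (running total=15) -> [10 3 3 15]
Step 6: sold=3 (running total=18) -> [10 3 3 15]
Step 7: sold=3 (running total=21) -> [10 3 3 15]
Step 8: sold=3 (running total=24) -> [10 3 3 15]

Answer: 24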